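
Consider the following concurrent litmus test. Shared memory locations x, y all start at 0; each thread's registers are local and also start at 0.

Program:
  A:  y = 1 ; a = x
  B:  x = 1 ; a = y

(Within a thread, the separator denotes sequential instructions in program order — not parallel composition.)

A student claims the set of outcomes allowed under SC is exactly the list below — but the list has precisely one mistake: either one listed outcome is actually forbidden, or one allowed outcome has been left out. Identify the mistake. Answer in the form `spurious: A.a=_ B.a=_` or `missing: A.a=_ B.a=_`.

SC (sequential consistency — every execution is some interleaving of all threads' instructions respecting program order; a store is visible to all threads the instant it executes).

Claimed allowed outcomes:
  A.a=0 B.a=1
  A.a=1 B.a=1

missing: A.a=1 B.a=0

outcome vector order: (A.a,B.a)
SC (3): (0,1); (1,0); (1,1)
SC∖claimed = {(1,0)}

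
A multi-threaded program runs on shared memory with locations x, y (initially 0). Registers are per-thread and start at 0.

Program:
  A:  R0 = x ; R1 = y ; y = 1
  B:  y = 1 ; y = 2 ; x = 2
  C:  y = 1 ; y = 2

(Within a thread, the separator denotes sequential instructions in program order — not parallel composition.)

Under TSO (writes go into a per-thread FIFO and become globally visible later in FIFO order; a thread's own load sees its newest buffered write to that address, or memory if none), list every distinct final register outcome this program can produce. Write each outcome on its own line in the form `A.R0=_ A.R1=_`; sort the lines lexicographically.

outcome vector order: (A.R0,A.R1)
|TSO outcomes| = 5

A.R0=0 A.R1=0
A.R0=0 A.R1=1
A.R0=0 A.R1=2
A.R0=2 A.R1=1
A.R0=2 A.R1=2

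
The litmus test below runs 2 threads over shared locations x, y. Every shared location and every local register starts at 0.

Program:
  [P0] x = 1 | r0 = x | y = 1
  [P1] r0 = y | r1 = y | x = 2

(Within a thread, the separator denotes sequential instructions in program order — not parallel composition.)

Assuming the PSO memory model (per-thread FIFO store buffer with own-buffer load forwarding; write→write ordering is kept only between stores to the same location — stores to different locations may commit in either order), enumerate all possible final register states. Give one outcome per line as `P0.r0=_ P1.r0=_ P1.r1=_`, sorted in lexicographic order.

P0.r0=1 P1.r0=0 P1.r1=0
P0.r0=1 P1.r0=0 P1.r1=1
P0.r0=1 P1.r0=1 P1.r1=1
P0.r0=2 P1.r0=0 P1.r1=0

outcome vector order: (P0.r0,P1.r0,P1.r1)
|PSO outcomes| = 4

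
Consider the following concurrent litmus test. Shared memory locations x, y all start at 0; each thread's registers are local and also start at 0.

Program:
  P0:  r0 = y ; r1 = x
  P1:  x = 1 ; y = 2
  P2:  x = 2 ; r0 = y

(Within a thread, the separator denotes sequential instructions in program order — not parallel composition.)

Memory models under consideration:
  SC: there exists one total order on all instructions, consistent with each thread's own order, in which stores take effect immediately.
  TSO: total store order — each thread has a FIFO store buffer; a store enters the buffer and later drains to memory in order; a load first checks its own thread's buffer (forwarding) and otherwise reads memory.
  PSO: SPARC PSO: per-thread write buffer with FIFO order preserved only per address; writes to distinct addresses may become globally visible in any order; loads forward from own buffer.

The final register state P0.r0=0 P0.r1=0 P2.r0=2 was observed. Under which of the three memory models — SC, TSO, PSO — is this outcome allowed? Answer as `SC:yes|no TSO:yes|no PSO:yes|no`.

outcome vector order: (P0.r0,P0.r1,P2.r0)
SC (10): <0 0 0>, <0 0 2>, <0 1 0>, <0 1 2>, <0 2 0>, <0 2 2>, <2 1 0>, <2 1 2>, <2 2 0>, <2 2 2>
TSO (10): <0 0 0>, <0 0 2>, <0 1 0>, <0 1 2>, <0 2 0>, <0 2 2>, <2 1 0>, <2 1 2>, <2 2 0>, <2 2 2>
PSO (12): <0 0 0>, <0 0 2>, <0 1 0>, <0 1 2>, <0 2 0>, <0 2 2>, <2 0 0>, <2 0 2>, <2 1 0>, <2 1 2>, <2 2 0>, <2 2 2>
target <0 0 2> ∈ {SC,TSO,PSO}

SC:yes TSO:yes PSO:yes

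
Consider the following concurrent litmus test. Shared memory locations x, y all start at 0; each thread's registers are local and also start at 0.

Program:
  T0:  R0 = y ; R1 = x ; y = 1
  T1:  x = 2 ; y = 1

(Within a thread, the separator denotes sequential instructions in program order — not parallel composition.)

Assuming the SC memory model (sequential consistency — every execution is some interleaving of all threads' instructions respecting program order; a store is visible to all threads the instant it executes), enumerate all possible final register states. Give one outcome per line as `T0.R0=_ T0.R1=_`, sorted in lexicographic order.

outcome vector order: (T0.R0,T0.R1)
|SC outcomes| = 3

T0.R0=0 T0.R1=0
T0.R0=0 T0.R1=2
T0.R0=1 T0.R1=2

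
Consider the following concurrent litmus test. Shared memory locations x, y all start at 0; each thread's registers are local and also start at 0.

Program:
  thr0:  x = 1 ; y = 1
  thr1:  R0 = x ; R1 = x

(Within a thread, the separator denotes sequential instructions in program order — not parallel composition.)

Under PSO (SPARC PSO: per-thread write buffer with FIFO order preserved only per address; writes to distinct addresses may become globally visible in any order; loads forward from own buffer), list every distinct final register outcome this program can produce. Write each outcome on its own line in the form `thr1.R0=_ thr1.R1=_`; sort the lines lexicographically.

outcome vector order: (thr1.R0,thr1.R1)
|PSO outcomes| = 3

thr1.R0=0 thr1.R1=0
thr1.R0=0 thr1.R1=1
thr1.R0=1 thr1.R1=1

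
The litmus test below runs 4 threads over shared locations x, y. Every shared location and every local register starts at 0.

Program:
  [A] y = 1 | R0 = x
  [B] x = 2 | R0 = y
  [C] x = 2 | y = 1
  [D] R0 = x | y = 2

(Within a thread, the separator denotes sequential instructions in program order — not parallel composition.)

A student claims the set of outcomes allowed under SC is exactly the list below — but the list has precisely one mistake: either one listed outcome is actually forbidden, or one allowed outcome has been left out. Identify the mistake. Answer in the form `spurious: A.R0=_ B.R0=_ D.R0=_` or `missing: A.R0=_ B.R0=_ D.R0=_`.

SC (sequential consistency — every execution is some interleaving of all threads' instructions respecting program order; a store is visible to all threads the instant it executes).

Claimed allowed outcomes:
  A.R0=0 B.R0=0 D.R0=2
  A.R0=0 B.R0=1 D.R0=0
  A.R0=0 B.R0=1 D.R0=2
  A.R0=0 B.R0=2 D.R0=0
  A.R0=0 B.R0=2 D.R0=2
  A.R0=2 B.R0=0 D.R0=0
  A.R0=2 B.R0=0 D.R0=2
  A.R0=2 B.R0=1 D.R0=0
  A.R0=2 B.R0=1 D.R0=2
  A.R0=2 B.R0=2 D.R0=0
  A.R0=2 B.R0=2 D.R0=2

outcome vector order: (A.R0,B.R0,D.R0)
[SC] allowed = {<0 1 0> <0 1 2> <0 2 0> <0 2 2> <2 0 0> <2 0 2> <2 1 0> <2 1 2> <2 2 0> <2 2 2>}
claimed∖SC = {<0 0 2>}

spurious: A.R0=0 B.R0=0 D.R0=2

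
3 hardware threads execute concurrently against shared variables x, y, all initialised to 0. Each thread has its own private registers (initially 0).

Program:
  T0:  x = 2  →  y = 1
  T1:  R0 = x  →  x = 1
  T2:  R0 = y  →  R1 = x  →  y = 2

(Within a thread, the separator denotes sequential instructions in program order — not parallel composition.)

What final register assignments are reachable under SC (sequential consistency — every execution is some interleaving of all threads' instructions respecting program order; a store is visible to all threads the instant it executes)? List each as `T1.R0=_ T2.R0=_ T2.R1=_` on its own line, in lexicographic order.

T1.R0=0 T2.R0=0 T2.R1=0
T1.R0=0 T2.R0=0 T2.R1=1
T1.R0=0 T2.R0=0 T2.R1=2
T1.R0=0 T2.R0=1 T2.R1=1
T1.R0=0 T2.R0=1 T2.R1=2
T1.R0=2 T2.R0=0 T2.R1=0
T1.R0=2 T2.R0=0 T2.R1=1
T1.R0=2 T2.R0=0 T2.R1=2
T1.R0=2 T2.R0=1 T2.R1=1
T1.R0=2 T2.R0=1 T2.R1=2

outcome vector order: (T1.R0,T2.R0,T2.R1)
|SC outcomes| = 10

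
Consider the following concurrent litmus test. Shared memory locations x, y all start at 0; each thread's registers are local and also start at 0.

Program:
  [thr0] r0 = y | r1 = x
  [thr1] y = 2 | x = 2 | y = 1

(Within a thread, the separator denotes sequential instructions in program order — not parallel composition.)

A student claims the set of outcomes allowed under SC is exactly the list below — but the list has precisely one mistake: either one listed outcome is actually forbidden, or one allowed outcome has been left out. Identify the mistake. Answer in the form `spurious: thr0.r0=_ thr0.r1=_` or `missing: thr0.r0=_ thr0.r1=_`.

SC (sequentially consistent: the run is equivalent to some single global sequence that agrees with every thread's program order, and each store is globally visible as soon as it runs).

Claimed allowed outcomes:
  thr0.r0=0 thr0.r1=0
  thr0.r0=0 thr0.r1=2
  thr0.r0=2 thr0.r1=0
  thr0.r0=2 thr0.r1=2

outcome vector order: (thr0.r0,thr0.r1)
under SC → (0,0); (0,2); (1,2); (2,0); (2,2)
SC∖claimed = {(1,2)}

missing: thr0.r0=1 thr0.r1=2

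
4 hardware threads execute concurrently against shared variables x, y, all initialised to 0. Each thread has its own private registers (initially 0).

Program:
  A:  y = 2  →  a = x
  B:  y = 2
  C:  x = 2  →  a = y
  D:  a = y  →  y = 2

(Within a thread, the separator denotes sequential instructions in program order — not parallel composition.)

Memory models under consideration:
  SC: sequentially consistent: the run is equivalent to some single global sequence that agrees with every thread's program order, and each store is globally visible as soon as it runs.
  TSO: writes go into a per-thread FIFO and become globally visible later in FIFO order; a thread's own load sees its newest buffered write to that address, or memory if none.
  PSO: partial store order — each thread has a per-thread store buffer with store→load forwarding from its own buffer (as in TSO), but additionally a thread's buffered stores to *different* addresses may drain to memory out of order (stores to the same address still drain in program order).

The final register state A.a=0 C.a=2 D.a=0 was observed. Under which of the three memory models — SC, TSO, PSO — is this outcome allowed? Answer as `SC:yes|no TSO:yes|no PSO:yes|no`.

outcome vector order: (A.a,C.a,D.a)
SC: 6 outcomes — {(0,2,0); (0,2,2); (2,0,0); (2,0,2); (2,2,0); (2,2,2)}
TSO: 8 outcomes — {(0,0,0); (0,0,2); (0,2,0); (0,2,2); (2,0,0); (2,0,2); (2,2,0); (2,2,2)}
PSO: 8 outcomes — {(0,0,0); (0,0,2); (0,2,0); (0,2,2); (2,0,0); (2,0,2); (2,2,0); (2,2,2)}
target (0,2,0) ∈ {SC,TSO,PSO}

SC:yes TSO:yes PSO:yes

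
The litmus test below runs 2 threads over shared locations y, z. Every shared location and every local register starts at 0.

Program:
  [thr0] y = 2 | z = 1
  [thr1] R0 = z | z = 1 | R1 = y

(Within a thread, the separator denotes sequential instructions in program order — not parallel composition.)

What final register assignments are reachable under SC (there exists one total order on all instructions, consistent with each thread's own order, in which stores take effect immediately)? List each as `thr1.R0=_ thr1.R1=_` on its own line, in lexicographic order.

thr1.R0=0 thr1.R1=0
thr1.R0=0 thr1.R1=2
thr1.R0=1 thr1.R1=2

outcome vector order: (thr1.R0,thr1.R1)
|SC outcomes| = 3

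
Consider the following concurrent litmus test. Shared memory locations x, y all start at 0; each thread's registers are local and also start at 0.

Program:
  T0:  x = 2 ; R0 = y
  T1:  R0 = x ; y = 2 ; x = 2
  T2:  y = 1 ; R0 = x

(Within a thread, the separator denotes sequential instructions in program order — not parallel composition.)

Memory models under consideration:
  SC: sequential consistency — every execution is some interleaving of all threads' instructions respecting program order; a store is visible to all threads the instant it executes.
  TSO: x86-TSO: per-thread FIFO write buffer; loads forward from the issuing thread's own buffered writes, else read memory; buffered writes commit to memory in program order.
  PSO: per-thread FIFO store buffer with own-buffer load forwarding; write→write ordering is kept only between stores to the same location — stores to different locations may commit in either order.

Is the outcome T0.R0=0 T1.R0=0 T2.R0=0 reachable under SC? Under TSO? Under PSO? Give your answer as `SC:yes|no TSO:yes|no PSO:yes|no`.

SC:no TSO:yes PSO:yes

outcome vector order: (T0.R0,T1.R0,T2.R0)
SC (10): 002, 022, 100, 102, 120, 122, 200, 202, 220, 222
TSO (12): 000, 002, 020, 022, 100, 102, 120, 122, 200, 202, 220, 222
PSO (12): 000, 002, 020, 022, 100, 102, 120, 122, 200, 202, 220, 222
target 000 ∈ {TSO,PSO}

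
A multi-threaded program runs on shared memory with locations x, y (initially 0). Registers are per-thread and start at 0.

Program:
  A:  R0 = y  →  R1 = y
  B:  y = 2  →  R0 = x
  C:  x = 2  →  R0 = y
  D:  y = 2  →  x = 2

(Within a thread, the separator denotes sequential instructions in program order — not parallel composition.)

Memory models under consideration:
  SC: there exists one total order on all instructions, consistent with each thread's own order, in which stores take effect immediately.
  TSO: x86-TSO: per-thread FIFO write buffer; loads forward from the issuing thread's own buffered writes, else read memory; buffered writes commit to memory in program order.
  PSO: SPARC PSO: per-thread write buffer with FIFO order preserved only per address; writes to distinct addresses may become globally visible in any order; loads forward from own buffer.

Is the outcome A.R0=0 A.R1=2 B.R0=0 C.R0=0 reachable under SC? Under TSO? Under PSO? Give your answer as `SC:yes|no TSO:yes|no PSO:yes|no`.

SC:no TSO:yes PSO:yes

outcome vector order: (A.R0,A.R1,B.R0,C.R0)
SC (9): 0002, 0020, 0022, 0202, 0220, 0222, 2202, 2220, 2222
TSO (12): 0000, 0002, 0020, 0022, 0200, 0202, 0220, 0222, 2200, 2202, 2220, 2222
PSO (12): 0000, 0002, 0020, 0022, 0200, 0202, 0220, 0222, 2200, 2202, 2220, 2222
target 0200 ∈ {TSO,PSO}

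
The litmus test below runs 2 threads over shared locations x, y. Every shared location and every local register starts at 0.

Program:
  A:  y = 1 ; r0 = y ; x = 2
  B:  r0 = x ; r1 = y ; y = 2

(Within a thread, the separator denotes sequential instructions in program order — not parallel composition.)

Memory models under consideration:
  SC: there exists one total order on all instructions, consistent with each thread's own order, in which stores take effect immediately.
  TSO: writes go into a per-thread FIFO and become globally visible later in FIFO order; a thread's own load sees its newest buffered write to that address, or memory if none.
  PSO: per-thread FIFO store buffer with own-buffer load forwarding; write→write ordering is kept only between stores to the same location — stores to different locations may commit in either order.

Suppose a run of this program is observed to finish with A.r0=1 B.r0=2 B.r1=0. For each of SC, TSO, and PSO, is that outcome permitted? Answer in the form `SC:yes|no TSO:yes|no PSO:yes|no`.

SC:no TSO:no PSO:yes

outcome vector order: (A.r0,B.r0,B.r1)
SC (5): 1/0/0 1/0/1 1/2/1 2/0/0 2/0/1
TSO (5): 1/0/0 1/0/1 1/2/1 2/0/0 2/0/1
PSO (6): 1/0/0 1/0/1 1/2/0 1/2/1 2/0/0 2/0/1
target 1/2/0 ∈ {PSO}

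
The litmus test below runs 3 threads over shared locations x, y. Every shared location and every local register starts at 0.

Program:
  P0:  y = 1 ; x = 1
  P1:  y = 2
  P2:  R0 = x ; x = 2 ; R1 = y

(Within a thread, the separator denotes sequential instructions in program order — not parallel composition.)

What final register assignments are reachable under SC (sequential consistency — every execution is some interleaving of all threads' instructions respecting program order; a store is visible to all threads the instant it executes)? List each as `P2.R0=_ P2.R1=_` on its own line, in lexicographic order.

outcome vector order: (P2.R0,P2.R1)
|SC outcomes| = 5

P2.R0=0 P2.R1=0
P2.R0=0 P2.R1=1
P2.R0=0 P2.R1=2
P2.R0=1 P2.R1=1
P2.R0=1 P2.R1=2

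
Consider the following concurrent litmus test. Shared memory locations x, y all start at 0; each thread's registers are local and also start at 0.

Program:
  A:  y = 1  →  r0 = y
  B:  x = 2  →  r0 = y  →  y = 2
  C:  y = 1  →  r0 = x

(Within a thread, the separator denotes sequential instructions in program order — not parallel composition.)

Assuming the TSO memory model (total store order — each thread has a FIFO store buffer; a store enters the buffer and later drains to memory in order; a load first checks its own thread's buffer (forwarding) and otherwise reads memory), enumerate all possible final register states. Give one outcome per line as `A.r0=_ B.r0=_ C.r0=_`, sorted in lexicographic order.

A.r0=1 B.r0=0 C.r0=0
A.r0=1 B.r0=0 C.r0=2
A.r0=1 B.r0=1 C.r0=0
A.r0=1 B.r0=1 C.r0=2
A.r0=2 B.r0=0 C.r0=0
A.r0=2 B.r0=0 C.r0=2
A.r0=2 B.r0=1 C.r0=0
A.r0=2 B.r0=1 C.r0=2

outcome vector order: (A.r0,B.r0,C.r0)
|TSO outcomes| = 8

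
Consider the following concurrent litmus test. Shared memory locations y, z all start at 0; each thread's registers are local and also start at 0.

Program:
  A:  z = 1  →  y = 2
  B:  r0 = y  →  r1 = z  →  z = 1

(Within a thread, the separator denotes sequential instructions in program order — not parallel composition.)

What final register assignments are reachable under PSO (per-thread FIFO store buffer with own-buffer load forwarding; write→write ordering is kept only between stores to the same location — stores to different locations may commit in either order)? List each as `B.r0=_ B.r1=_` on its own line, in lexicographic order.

B.r0=0 B.r1=0
B.r0=0 B.r1=1
B.r0=2 B.r1=0
B.r0=2 B.r1=1

outcome vector order: (B.r0,B.r1)
|PSO outcomes| = 4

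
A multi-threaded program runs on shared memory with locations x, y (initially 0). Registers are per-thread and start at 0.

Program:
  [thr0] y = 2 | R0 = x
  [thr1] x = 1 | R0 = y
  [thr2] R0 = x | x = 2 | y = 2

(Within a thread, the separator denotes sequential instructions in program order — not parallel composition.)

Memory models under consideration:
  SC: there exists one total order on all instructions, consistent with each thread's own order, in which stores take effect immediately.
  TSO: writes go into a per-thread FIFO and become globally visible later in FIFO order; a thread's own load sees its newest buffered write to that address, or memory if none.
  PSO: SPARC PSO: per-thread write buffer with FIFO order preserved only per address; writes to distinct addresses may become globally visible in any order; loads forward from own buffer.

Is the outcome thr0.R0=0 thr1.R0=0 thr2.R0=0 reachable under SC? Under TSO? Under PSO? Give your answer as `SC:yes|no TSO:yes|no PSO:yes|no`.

SC:no TSO:yes PSO:yes

outcome vector order: (thr0.R0,thr1.R0,thr2.R0)
SC: 10 outcomes — {0/2/0; 0/2/1; 1/0/0; 1/0/1; 1/2/0; 1/2/1; 2/0/0; 2/0/1; 2/2/0; 2/2/1}
TSO: 12 outcomes — {0/0/0; 0/0/1; 0/2/0; 0/2/1; 1/0/0; 1/0/1; 1/2/0; 1/2/1; 2/0/0; 2/0/1; 2/2/0; 2/2/1}
PSO: 12 outcomes — {0/0/0; 0/0/1; 0/2/0; 0/2/1; 1/0/0; 1/0/1; 1/2/0; 1/2/1; 2/0/0; 2/0/1; 2/2/0; 2/2/1}
target 0/0/0 ∈ {TSO,PSO}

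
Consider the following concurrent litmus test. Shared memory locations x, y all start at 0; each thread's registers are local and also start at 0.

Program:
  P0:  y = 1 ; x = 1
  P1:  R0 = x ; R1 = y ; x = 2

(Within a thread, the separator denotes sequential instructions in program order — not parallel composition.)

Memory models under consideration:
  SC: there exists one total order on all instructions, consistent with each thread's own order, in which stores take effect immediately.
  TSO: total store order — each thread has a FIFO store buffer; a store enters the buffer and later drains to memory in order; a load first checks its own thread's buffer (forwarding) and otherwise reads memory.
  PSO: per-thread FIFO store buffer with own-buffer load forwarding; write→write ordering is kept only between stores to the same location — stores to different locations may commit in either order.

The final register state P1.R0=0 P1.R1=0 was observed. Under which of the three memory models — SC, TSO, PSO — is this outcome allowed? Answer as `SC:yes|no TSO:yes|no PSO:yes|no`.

outcome vector order: (P1.R0,P1.R1)
SC (3): <0 0>; <0 1>; <1 1>
TSO (3): <0 0>; <0 1>; <1 1>
PSO (4): <0 0>; <0 1>; <1 0>; <1 1>
target <0 0> ∈ {SC,TSO,PSO}

SC:yes TSO:yes PSO:yes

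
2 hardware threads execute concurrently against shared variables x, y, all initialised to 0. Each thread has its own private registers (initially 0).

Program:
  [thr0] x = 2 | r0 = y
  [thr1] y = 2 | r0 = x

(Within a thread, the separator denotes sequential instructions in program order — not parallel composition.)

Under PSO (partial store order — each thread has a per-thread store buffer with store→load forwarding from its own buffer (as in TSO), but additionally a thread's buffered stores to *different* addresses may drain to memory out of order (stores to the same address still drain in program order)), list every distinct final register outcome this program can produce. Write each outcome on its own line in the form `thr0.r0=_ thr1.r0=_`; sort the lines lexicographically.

thr0.r0=0 thr1.r0=0
thr0.r0=0 thr1.r0=2
thr0.r0=2 thr1.r0=0
thr0.r0=2 thr1.r0=2

outcome vector order: (thr0.r0,thr1.r0)
|PSO outcomes| = 4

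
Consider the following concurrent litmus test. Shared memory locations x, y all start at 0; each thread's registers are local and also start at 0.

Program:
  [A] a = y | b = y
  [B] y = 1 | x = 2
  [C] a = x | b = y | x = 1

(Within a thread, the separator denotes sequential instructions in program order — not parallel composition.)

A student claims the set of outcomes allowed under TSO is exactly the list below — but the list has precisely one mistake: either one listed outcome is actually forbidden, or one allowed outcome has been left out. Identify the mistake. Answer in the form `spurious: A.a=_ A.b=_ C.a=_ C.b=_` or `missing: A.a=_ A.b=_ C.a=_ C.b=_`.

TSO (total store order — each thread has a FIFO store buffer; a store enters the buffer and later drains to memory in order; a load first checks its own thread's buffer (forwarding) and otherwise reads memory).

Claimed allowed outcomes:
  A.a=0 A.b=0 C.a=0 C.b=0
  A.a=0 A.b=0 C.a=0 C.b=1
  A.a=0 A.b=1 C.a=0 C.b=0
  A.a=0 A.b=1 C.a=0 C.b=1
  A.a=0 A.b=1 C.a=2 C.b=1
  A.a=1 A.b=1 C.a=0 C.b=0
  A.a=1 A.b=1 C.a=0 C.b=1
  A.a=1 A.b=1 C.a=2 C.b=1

outcome vector order: (A.a,A.b,C.a,C.b)
under TSO → <0 0 0 0>; <0 0 0 1>; <0 0 2 1>; <0 1 0 0>; <0 1 0 1>; <0 1 2 1>; <1 1 0 0>; <1 1 0 1>; <1 1 2 1>
TSO∖claimed = {<0 0 2 1>}

missing: A.a=0 A.b=0 C.a=2 C.b=1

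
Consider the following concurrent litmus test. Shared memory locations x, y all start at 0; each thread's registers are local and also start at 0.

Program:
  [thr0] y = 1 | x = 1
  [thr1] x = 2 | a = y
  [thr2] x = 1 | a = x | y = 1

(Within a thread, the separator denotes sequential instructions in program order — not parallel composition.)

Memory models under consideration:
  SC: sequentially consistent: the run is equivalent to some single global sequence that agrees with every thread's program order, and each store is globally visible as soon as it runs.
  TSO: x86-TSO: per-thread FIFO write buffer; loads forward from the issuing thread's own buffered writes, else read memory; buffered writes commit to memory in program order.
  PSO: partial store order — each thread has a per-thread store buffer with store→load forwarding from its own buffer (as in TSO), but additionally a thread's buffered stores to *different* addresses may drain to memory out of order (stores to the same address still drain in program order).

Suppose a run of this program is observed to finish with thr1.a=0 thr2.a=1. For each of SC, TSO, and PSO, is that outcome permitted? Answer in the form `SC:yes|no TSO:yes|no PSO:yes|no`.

outcome vector order: (thr1.a,thr2.a)
SC (4): <0 1>; <0 2>; <1 1>; <1 2>
TSO (4): <0 1>; <0 2>; <1 1>; <1 2>
PSO (4): <0 1>; <0 2>; <1 1>; <1 2>
target <0 1> ∈ {SC,TSO,PSO}

SC:yes TSO:yes PSO:yes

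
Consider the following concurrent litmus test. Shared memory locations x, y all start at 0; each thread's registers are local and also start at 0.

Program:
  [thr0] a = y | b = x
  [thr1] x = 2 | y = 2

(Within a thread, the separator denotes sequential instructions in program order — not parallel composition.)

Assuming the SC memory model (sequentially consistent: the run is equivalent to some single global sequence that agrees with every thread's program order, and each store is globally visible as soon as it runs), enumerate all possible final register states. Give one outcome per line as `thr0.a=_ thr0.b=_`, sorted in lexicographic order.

thr0.a=0 thr0.b=0
thr0.a=0 thr0.b=2
thr0.a=2 thr0.b=2

outcome vector order: (thr0.a,thr0.b)
|SC outcomes| = 3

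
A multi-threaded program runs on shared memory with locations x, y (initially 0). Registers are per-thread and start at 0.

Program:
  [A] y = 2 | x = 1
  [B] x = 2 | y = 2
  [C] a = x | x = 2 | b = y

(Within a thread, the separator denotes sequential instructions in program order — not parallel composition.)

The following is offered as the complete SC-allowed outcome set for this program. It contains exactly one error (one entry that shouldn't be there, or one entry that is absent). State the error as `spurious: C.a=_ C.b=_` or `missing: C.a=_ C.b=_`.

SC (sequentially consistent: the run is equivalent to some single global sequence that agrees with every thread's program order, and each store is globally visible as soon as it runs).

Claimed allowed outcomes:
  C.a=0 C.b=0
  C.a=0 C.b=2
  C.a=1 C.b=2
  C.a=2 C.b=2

outcome vector order: (C.a,C.b)
[SC] allowed = {<0 0>; <0 2>; <1 2>; <2 0>; <2 2>}
SC∖claimed = {<2 0>}

missing: C.a=2 C.b=0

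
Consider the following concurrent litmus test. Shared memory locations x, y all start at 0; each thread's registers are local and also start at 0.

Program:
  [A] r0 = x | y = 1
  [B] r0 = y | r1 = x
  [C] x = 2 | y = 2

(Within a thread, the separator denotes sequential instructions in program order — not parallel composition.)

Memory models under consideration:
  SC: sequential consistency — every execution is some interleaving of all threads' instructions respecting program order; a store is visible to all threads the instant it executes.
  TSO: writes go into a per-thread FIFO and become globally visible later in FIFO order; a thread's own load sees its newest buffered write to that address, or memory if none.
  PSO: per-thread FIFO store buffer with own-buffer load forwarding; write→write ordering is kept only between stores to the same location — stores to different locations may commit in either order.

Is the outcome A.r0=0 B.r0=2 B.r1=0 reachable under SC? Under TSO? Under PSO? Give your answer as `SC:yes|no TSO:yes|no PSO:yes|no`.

outcome vector order: (A.r0,B.r0,B.r1)
SC: 9 outcomes — {000; 002; 010; 012; 022; 200; 202; 212; 222}
TSO: 9 outcomes — {000; 002; 010; 012; 022; 200; 202; 212; 222}
PSO: 11 outcomes — {000; 002; 010; 012; 020; 022; 200; 202; 212; 220; 222}
target 020 ∈ {PSO}

SC:no TSO:no PSO:yes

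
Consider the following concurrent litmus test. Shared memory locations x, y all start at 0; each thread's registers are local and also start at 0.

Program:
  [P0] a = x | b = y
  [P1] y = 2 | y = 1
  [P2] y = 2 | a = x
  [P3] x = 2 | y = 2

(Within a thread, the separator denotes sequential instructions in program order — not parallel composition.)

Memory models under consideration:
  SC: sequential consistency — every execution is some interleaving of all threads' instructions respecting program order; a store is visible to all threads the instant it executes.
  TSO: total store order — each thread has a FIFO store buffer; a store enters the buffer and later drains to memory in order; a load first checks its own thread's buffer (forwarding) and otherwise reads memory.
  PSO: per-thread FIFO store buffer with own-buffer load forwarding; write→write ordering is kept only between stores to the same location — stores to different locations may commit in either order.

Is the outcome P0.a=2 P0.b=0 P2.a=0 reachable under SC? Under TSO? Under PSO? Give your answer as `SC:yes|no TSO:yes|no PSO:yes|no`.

outcome vector order: (P0.a,P0.b,P2.a)
SC (11): 0/0/0; 0/0/2; 0/1/0; 0/1/2; 0/2/0; 0/2/2; 2/0/2; 2/1/0; 2/1/2; 2/2/0; 2/2/2
TSO (12): 0/0/0; 0/0/2; 0/1/0; 0/1/2; 0/2/0; 0/2/2; 2/0/0; 2/0/2; 2/1/0; 2/1/2; 2/2/0; 2/2/2
PSO (12): 0/0/0; 0/0/2; 0/1/0; 0/1/2; 0/2/0; 0/2/2; 2/0/0; 2/0/2; 2/1/0; 2/1/2; 2/2/0; 2/2/2
target 2/0/0 ∈ {TSO,PSO}

SC:no TSO:yes PSO:yes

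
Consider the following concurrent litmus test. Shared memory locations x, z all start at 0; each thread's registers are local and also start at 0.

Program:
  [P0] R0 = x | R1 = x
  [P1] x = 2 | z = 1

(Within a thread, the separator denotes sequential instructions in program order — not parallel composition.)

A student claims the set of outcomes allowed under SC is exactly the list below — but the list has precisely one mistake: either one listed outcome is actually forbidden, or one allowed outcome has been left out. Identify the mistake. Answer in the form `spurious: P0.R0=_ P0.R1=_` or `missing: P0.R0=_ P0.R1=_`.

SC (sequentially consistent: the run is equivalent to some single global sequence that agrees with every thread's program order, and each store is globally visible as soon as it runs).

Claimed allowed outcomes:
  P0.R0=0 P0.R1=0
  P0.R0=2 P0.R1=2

outcome vector order: (P0.R0,P0.R1)
SC: 3 outcomes — {<0 0> <0 2> <2 2>}
SC∖claimed = {<0 2>}

missing: P0.R0=0 P0.R1=2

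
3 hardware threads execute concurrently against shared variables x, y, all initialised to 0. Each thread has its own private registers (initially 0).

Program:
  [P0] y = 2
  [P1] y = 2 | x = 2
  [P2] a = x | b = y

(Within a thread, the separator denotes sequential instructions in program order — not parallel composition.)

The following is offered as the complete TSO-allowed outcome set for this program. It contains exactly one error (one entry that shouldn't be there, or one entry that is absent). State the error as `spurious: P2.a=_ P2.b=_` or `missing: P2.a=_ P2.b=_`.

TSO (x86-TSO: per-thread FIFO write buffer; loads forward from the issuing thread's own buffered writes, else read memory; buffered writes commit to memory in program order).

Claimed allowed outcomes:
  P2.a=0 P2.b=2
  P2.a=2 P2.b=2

missing: P2.a=0 P2.b=0

outcome vector order: (P2.a,P2.b)
[TSO] allowed = {0/0, 0/2, 2/2}
TSO∖claimed = {0/0}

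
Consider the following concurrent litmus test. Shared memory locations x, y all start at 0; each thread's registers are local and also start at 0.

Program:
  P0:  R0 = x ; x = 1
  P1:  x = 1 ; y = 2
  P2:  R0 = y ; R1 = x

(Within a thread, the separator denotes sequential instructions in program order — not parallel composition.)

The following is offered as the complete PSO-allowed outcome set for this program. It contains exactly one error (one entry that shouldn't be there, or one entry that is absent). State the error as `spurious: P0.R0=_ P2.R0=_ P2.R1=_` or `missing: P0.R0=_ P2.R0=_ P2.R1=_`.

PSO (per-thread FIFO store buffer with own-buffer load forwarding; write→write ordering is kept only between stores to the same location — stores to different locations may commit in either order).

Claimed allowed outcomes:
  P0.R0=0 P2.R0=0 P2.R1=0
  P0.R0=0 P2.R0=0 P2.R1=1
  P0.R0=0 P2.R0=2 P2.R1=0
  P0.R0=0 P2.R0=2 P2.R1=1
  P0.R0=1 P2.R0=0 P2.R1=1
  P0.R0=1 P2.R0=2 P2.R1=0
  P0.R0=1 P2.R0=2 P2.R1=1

missing: P0.R0=1 P2.R0=0 P2.R1=0

outcome vector order: (P0.R0,P2.R0,P2.R1)
[PSO] allowed = {000 001 020 021 100 101 120 121}
PSO∖claimed = {100}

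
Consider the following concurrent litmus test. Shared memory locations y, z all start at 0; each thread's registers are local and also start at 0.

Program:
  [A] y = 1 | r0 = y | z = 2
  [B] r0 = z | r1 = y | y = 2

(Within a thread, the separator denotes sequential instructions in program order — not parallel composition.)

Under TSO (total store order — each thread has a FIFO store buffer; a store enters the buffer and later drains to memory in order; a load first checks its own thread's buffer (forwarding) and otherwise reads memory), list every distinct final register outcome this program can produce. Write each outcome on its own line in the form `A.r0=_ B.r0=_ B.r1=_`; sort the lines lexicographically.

A.r0=1 B.r0=0 B.r1=0
A.r0=1 B.r0=0 B.r1=1
A.r0=1 B.r0=2 B.r1=1
A.r0=2 B.r0=0 B.r1=0
A.r0=2 B.r0=0 B.r1=1

outcome vector order: (A.r0,B.r0,B.r1)
|TSO outcomes| = 5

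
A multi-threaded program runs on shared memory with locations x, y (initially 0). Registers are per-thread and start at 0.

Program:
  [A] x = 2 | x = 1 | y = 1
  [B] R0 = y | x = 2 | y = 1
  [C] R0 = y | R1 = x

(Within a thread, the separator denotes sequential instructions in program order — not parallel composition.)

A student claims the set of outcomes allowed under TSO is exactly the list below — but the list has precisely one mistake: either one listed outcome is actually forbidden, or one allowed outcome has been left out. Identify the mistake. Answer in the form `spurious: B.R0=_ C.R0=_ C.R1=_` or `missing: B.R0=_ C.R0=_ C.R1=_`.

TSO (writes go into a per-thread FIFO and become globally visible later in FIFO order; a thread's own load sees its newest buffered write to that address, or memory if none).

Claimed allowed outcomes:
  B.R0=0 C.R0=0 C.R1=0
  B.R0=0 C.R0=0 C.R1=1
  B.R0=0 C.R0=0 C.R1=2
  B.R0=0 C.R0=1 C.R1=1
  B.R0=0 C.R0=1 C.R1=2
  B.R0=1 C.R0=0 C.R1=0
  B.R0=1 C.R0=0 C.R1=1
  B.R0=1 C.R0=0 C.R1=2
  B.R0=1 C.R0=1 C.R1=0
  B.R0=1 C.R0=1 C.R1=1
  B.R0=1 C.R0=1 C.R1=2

outcome vector order: (B.R0,C.R0,C.R1)
under TSO → (0,0,0); (0,0,1); (0,0,2); (0,1,1); (0,1,2); (1,0,0); (1,0,1); (1,0,2); (1,1,1); (1,1,2)
claimed∖TSO = {(1,1,0)}

spurious: B.R0=1 C.R0=1 C.R1=0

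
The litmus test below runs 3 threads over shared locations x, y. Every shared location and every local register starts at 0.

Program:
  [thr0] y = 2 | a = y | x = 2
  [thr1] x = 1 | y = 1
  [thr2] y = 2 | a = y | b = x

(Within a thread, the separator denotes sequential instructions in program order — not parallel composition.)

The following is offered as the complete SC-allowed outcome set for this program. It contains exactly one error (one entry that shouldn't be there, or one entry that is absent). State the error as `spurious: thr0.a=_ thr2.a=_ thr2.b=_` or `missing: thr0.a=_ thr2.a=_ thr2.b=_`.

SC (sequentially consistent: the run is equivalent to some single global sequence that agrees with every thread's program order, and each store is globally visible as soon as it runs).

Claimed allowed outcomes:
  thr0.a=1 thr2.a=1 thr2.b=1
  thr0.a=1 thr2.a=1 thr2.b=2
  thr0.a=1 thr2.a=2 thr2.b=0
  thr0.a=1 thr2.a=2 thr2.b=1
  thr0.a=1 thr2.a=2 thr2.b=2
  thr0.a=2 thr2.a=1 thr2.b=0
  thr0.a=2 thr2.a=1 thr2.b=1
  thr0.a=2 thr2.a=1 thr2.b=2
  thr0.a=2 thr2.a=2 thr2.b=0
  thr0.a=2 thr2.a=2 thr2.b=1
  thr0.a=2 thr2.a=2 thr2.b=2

outcome vector order: (thr0.a,thr2.a,thr2.b)
SC: 10 outcomes — {1/1/1 1/1/2 1/2/0 1/2/1 1/2/2 2/1/1 2/1/2 2/2/0 2/2/1 2/2/2}
claimed∖SC = {2/1/0}

spurious: thr0.a=2 thr2.a=1 thr2.b=0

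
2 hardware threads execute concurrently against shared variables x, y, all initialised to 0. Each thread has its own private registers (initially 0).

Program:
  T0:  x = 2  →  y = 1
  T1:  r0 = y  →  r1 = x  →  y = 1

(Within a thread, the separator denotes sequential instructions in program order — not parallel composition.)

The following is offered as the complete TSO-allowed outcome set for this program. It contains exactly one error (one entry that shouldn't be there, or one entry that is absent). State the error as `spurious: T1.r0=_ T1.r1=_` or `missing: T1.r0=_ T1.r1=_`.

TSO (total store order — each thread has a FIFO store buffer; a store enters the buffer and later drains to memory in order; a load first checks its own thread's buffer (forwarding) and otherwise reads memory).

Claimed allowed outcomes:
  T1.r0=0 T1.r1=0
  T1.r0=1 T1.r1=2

outcome vector order: (T1.r0,T1.r1)
[TSO] allowed = {<0 0>, <0 2>, <1 2>}
TSO∖claimed = {<0 2>}

missing: T1.r0=0 T1.r1=2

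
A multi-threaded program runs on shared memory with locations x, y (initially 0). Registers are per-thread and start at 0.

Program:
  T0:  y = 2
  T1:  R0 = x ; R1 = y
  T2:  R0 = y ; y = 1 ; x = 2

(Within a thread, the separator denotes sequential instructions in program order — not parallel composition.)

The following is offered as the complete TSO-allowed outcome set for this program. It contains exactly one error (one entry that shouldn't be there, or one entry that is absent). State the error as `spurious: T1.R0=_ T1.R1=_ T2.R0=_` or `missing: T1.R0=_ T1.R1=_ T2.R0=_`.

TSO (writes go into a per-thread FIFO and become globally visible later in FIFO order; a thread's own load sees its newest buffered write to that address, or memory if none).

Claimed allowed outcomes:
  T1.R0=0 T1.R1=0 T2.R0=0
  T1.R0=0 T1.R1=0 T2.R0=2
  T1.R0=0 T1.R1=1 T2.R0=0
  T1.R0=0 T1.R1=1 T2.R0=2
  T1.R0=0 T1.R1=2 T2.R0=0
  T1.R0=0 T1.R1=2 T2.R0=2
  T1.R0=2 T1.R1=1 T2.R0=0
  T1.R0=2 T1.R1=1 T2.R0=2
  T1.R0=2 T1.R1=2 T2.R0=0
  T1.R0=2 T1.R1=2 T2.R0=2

spurious: T1.R0=2 T1.R1=2 T2.R0=2

outcome vector order: (T1.R0,T1.R1,T2.R0)
TSO (9): (0,0,0), (0,0,2), (0,1,0), (0,1,2), (0,2,0), (0,2,2), (2,1,0), (2,1,2), (2,2,0)
claimed∖TSO = {(2,2,2)}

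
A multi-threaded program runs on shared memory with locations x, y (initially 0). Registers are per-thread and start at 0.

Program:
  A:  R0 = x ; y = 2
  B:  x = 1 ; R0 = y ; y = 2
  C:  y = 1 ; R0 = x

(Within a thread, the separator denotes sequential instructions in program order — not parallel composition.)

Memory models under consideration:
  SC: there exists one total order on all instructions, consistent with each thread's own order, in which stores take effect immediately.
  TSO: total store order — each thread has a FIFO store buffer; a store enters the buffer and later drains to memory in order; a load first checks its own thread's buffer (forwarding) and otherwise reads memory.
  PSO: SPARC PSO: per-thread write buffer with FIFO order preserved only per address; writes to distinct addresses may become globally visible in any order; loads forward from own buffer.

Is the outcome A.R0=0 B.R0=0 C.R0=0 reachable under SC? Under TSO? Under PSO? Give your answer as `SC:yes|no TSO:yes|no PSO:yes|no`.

outcome vector order: (A.R0,B.R0,C.R0)
SC: 10 outcomes — {001 010 011 020 021 101 110 111 120 121}
TSO: 12 outcomes — {000 001 010 011 020 021 100 101 110 111 120 121}
PSO: 12 outcomes — {000 001 010 011 020 021 100 101 110 111 120 121}
target 000 ∈ {TSO,PSO}

SC:no TSO:yes PSO:yes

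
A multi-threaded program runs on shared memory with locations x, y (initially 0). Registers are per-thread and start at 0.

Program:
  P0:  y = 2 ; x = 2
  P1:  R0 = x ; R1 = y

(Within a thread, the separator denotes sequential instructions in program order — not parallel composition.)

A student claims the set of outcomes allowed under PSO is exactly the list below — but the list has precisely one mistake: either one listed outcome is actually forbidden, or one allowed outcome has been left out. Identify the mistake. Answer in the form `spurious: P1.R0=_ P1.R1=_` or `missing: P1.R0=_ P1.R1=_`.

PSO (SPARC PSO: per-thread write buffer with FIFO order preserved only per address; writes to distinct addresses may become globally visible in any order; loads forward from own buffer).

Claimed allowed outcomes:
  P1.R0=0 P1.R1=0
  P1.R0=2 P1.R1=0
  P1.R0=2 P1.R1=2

outcome vector order: (P1.R0,P1.R1)
PSO (4): (0,0) (0,2) (2,0) (2,2)
PSO∖claimed = {(0,2)}

missing: P1.R0=0 P1.R1=2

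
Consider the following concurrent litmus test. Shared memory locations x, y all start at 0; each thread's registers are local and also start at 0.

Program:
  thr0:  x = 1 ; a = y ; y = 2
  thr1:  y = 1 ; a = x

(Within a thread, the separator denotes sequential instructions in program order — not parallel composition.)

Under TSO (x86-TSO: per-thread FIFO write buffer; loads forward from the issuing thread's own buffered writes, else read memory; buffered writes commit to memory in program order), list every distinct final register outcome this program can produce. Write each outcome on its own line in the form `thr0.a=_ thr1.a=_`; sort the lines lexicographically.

outcome vector order: (thr0.a,thr1.a)
|TSO outcomes| = 4

thr0.a=0 thr1.a=0
thr0.a=0 thr1.a=1
thr0.a=1 thr1.a=0
thr0.a=1 thr1.a=1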